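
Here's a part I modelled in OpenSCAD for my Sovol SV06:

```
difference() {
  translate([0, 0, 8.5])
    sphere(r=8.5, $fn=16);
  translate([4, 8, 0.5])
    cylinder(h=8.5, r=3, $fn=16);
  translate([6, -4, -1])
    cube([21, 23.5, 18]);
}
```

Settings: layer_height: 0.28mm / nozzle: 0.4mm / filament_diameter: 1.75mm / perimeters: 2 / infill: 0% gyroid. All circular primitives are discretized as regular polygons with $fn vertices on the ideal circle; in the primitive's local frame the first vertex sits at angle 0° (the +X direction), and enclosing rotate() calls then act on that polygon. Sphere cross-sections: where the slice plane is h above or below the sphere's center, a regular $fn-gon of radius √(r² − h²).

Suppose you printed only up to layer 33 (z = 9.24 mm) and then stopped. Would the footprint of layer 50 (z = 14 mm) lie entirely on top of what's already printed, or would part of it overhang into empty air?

Compare the two slices. At z = 9.24: the r=8.5 sphere contributes a regular 16-gon of circumradius √(8.5²−0.74²) = 8.468 (area = (16/2)·8.468²·sin(360°/16) = 219.51 mm²); the cylinder at (4, 8) is absent (z outside [0.5, 9]); the cube at (6, -4) (footprint 21×23.5) is included at this height (area 493.50 mm²); Taking the first minus the rest: starting from the r=8.5 sphere (219.51 mm²), the 21×23.5 cube at (6, -4) partially overlaps it — only the 17.58 mm² overlap (of its 493.50 mm²) is removed, clipping the outline — area = 201.93 mm². At z = 14: the r=8.5 sphere slices to a regular 16-gon of circumradius 6.481 (√(r²−h²) with h=5.5 from center) (area = (16/2)·6.481²·sin(360°/16) = 128.58 mm²); the cylinder at (4, 8) is not intersected at this z (z outside [0.5, 9]); the cube at (6, -4) is present — its section is the full 21×23.5 rectangle (area 493.50 mm²); Taking the first minus the rest: starting from the r=8.5 sphere (128.58 mm²), the 21×23.5 cube at (6, -4) partially overlaps it — only the 1.16 mm² overlap (of its 493.50 mm²) is removed, clipping the outline — area = 127.42 mm². Checking containment: the cross-section at z = 14 is a subset of the cross-section at z = 9.24.

entirely on top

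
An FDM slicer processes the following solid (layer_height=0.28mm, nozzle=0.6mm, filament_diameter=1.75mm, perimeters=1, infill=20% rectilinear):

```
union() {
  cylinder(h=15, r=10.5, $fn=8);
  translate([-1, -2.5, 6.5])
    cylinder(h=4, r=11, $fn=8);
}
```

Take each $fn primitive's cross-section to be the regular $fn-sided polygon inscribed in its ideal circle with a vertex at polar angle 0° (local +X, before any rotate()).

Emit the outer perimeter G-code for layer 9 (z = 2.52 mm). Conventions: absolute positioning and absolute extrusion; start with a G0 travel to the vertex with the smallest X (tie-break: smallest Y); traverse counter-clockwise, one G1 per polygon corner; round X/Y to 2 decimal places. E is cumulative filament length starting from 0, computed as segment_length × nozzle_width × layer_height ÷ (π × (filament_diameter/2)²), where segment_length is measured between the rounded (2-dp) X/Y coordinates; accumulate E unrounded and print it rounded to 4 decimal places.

G0 X-10.50 Y0.00 Z2.52
G1 X-7.42 Y-7.42 E0.5611
G1 X0.00 Y-10.50 E1.1223
G1 X7.42 Y-7.42 E1.6834
G1 X10.50 Y0.00 E2.2445
G1 X7.42 Y7.42 E2.8057
G1 X0.00 Y10.50 E3.3668
G1 X-7.42 Y7.42 E3.9279
G1 X-10.50 Y0.00 E4.4891

At z = 2.52 mm: the cylinder: section is a regular 8-gon, circumradius r=10.5; the cylinder at (-1, -2.5) is absent (z outside [6.5, 10.5]); Combining (union): only the r=10.5 cylinder is present, so the union is just that shape — 1 connected region. The outline is a single polygon with 8 vertices. Extrusion per mm of travel: 0.6 × 0.28 / (π × 0.875²) = 0.069846. Accumulating E over each segment gives final E = 4.4891.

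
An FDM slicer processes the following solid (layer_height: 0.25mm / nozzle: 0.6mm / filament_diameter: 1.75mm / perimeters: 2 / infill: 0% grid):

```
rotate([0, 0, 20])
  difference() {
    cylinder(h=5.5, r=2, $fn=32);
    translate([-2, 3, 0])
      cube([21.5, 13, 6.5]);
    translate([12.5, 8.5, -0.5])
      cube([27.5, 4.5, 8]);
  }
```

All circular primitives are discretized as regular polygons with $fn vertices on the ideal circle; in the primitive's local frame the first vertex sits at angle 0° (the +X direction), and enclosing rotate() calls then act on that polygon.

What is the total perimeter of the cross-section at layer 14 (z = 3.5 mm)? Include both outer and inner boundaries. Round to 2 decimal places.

12.55 mm

At z = 3.5 mm: the cylinder: section is a regular 32-gon, circumradius r=2 (perimeter = 2·32·2.000·sin(180°/32) = 12.55 mm); the cube at (-2, 3) is present — its section is the full 21.5×13 rectangle (perimeter 69.00 mm); the cube at (12.5, 8.5) (footprint 27.5×4.5) is included at this height (perimeter 64.00 mm); After the difference (first − rest): starting from the r=2 cylinder, the 21.5×13 cube at (-2, 3) misses the remaining region (no effect); the 27.5×4.5 cube at (12.5, 8.5) misses the remaining region (no effect) — boundary = 12.55 mm; (whole slice rotated 20° about Z — lengths, areas and connectivity unchanged). Overall, the cross-section is a single solid region. Total boundary length (outer) = 12.55 mm.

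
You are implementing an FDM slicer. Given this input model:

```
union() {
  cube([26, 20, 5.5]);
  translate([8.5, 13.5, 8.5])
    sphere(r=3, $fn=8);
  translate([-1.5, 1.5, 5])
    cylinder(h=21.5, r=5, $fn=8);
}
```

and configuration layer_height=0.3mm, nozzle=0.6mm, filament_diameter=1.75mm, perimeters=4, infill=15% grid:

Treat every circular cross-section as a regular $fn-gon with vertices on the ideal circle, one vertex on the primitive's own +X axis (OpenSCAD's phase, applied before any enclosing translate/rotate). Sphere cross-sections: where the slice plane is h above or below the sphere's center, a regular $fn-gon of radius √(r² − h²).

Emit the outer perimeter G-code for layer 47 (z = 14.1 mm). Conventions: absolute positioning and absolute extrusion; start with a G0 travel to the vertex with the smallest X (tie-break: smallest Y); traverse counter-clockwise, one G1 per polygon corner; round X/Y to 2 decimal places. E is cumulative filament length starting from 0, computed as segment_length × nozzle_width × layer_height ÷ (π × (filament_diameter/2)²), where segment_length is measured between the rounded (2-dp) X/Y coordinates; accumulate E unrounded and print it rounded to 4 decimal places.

At z = 14.1 mm: the cube is not intersected at this z (z outside [0, 5.5]); the sphere at (8.5, 13.5) does not reach this height (|z−center|=5.600 > r=3); the cylinder at (-1.5, 1.5): section is a regular 8-gon, circumradius r=5; Combining (union): only the r=5 cylinder at (-1.5, 1.5) is present, so the union is just that shape — 1 connected region. The outline is a single polygon with 8 vertices. Extrusion per mm of travel: 0.6 × 0.3 / (π × 0.875²) = 0.074835. Accumulating E over each segment gives final E = 2.2925.

G0 X-6.50 Y1.50 Z14.10
G1 X-5.04 Y-2.04 E0.2866
G1 X-1.50 Y-3.50 E0.5731
G1 X2.04 Y-2.04 E0.8597
G1 X3.50 Y1.50 E1.1463
G1 X2.04 Y5.04 E1.4328
G1 X-1.50 Y6.50 E1.7194
G1 X-5.04 Y5.04 E2.0059
G1 X-6.50 Y1.50 E2.2925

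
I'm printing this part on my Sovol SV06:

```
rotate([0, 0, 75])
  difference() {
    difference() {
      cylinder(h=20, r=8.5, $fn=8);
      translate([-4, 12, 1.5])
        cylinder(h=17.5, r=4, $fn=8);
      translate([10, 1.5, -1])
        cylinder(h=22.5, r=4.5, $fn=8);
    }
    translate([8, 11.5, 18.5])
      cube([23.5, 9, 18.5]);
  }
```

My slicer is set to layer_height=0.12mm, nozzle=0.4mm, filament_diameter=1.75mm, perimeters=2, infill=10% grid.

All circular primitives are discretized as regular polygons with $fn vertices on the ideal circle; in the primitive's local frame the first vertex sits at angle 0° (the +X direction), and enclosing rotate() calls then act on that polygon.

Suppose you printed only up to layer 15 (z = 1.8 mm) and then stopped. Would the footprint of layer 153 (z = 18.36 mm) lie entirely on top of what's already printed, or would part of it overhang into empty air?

Compare the two slices. At z = 1.8: the r=8.5 cylinder gives a regular 8-gon of circumradius 8.5 (constant along its height) (area = (8/2)·8.500²·sin(360°/8) = 204.35 mm²); the r=4 cylinder at (-4, 12) gives a regular 8-gon of circumradius 4 (constant along its height) (area = (8/2)·4.000²·sin(360°/8) = 45.25 mm²); the r=4.5 cylinder at (10, 1.5) contributes a regular 8-gon of circumradius 4.5 (area = (8/2)·4.500²·sin(360°/8) = 57.28 mm²); Subtracting the remaining from the first: starting from the r=8.5 cylinder (204.35 mm²), the r=4 cylinder at (-4, 12) misses the remaining region (no effect); the r=4.5 cylinder at (10, 1.5) partially overlaps it — only the 9.98 mm² overlap (of its 57.28 mm²) is removed, clipping the outline — area = 194.37 mm²; the cube at (8, 11.5) does not reach this height (z outside [18.5, 37]); Taking the first minus the rest: none of the subtracted shapes is present at this height, so that combined region is unchanged — area = 194.37 mm²; (rotated 75° about Z; rotation is an isometry so areas/perimeters/island counts are preserved). At z = 18.36: the r=8.5 cylinder contributes a regular 8-gon of circumradius 8.5 (area = (8/2)·8.500²·sin(360°/8) = 204.35 mm²); the cylinder at (-4, 12): section is a regular 8-gon, circumradius r=4 (area = (8/2)·4.000²·sin(360°/8) = 45.25 mm²); the r=4.5 cylinder at (10, 1.5) gives a regular 8-gon of circumradius 4.5 (constant along its height) (area = (8/2)·4.500²·sin(360°/8) = 57.28 mm²); Subtracting the remaining from the first: starting from the r=8.5 cylinder (204.35 mm²), the r=4 cylinder at (-4, 12) misses the remaining region (no effect); the r=4.5 cylinder at (10, 1.5) partially overlaps it — only the 9.98 mm² overlap (of its 57.28 mm²) is removed, clipping the outline — area = 194.37 mm²; the cube at (8, 11.5) does not reach this height (z outside [18.5, 37]); After the difference (first − rest): none of the subtracted shapes is present at this height, so the result so far is unchanged — area = 194.37 mm²; (rotated 75° about Z; rotation is an isometry so areas/perimeters/island counts are preserved). Checking containment: the cross-section at z = 18.36 is a subset of the cross-section at z = 1.8.

entirely on top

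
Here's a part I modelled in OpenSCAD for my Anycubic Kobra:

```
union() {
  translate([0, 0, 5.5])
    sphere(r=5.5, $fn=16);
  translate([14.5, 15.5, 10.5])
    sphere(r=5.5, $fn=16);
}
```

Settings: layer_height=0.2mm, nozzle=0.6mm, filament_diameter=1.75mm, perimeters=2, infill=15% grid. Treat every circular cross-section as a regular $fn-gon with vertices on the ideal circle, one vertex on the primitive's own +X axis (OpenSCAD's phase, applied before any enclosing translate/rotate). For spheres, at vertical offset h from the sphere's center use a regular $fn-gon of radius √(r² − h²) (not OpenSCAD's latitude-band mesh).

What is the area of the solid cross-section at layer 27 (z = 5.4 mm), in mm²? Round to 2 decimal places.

105.56 mm²

At z = 5.4 mm: the sphere: section is a regular 16-gon, circumradius = √(r²−h²) = √(5.5²−0.1²) = 5.499 (area = (16/2)·5.499²·sin(360°/16) = 92.58 mm²); the r=5.5 sphere at (14.5, 15.5) slices to a regular 16-gon of circumradius 2.059 (√(r²−h²) with h=5.1 from center) (area = (16/2)·2.059²·sin(360°/16) = 12.98 mm²); Merging all regions: the 2 present regions are separate (no shared area or edge), so areas and boundary lengths simply add and each stays a separate island — area = 105.56 mm². Overall, the cross-section has 2 separate islands. Net area = 105.56 mm².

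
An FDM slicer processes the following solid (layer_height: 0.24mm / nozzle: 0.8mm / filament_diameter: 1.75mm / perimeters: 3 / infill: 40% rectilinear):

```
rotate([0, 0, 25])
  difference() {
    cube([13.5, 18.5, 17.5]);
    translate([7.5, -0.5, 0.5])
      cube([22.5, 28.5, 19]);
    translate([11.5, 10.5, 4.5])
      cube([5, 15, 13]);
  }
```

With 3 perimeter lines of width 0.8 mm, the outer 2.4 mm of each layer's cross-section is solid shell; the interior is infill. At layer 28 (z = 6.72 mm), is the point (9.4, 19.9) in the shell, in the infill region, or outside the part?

At z = 6.72 mm: the 13.5×18.5 cube contributes its full rectangle; the cube at (7.5, -0.5) is present — its section is the full 22.5×28.5 rectangle; the cube at (11.5, 10.5) is present — its section is the full 5×15 rectangle; After the difference (first − rest): starting from the 13.5×18.5 cube, the 22.5×28.5 cube at (7.5, -0.5) partially overlaps it — only the 111.00 mm² overlap (of its 641.25 mm²) is removed, clipping the outline; the 5×15 cube at (11.5, 10.5) misses the remaining region (no effect) — 1 connected region; (rotated 25° about Z; rotation is an isometry so areas/perimeters/island counts are preserved). Overall, the cross-section is a single solid region. Undo the 25° rotation: the query point maps to (16.929, 14.063) in the un-rotated model frame. The nearest boundary edge runs (7.50, 18.50)→(7.50, 0.00); distance from the point to it = 9.43 mm. The point is not inside any of the regions above, so it lies outside the cross-section (9.43 mm from the nearest boundary).

outside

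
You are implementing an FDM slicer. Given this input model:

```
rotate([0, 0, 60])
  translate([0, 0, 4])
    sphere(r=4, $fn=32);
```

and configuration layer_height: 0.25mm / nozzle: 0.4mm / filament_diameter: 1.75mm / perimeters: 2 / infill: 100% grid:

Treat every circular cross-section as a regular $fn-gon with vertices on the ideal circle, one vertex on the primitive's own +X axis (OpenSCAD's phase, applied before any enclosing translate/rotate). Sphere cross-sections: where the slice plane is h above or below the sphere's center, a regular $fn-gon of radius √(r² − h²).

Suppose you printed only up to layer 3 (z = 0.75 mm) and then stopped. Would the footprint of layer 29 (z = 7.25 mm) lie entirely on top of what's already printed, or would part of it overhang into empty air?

Compare the two slices. At z = 0.75: the r=4 sphere slices to a regular 32-gon of circumradius 2.332 (√(r²−h²) with h=3.25 from center) (area = (32/2)·2.332²·sin(360°/32) = 16.97 mm²); (rotated 60° about Z; rotation is an isometry so areas/perimeters/island counts are preserved). At z = 7.25: the sphere: section is a regular 32-gon, circumradius = √(r²−h²) = √(4²−3.25²) = 2.332 (area = (32/2)·2.332²·sin(360°/32) = 16.97 mm²); (whole slice rotated 60° about Z — lengths, areas and connectivity unchanged). Checking containment: the cross-section at z = 7.25 is a subset of the cross-section at z = 0.75.

entirely on top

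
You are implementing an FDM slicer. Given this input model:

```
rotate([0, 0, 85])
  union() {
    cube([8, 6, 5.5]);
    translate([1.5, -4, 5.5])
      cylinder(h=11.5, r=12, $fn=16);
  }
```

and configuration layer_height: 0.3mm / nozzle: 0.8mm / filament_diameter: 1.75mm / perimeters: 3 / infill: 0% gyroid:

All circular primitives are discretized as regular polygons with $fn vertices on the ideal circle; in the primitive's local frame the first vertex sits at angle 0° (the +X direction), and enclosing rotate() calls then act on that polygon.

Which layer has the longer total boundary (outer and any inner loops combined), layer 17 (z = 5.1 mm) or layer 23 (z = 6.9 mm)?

Layer 17 (z = 5.1): the 8×6 cube contributes its full rectangle (perimeter 28.00 mm); the cylinder at (1.5, -4) is absent (z outside [5.5, 17]); Taking the union: only the 8×6 cube is present, so the union is just that shape — boundary = 28.00 mm; (rotated 85° about Z; rotation is an isometry so areas/perimeters/island counts are preserved). So its perimeter = 28.00 mm. Layer 23 (z = 6.9): the cube is absent (z outside [0, 5.5]); the r=12 cylinder at (1.5, -4) gives a regular 16-gon of circumradius 12 (constant along its height) (perimeter = 2·16·12.000·sin(180°/16) = 74.91 mm); Merging all regions: only the r=12 cylinder at (1.5, -4) is present, so the union is just that shape — boundary = 74.91 mm; (whole slice rotated 85° about Z — lengths, areas and connectivity unchanged). So its perimeter = 74.91 mm. Layer 23 is larger (74.91 vs 28.00 mm).

layer 23 (z = 6.9 mm)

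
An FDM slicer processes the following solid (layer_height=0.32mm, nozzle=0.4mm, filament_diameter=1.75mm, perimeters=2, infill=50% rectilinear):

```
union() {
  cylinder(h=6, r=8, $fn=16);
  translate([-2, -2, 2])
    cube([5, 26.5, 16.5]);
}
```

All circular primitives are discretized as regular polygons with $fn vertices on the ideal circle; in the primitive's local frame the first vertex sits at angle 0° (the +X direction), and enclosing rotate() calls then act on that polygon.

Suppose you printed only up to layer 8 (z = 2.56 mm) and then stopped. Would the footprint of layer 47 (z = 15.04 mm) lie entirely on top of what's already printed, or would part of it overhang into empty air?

entirely on top

Compare the two slices. At z = 2.56: the r=8 cylinder gives a regular 16-gon of circumradius 8 (constant along its height) (area = (16/2)·8.000²·sin(360°/16) = 195.93 mm²); the cube at (-2, -2) (footprint 5×26.5) is included at this height (area 132.50 mm²); Merging all regions: the regions partially overlap — summed areas 328.43 mm² minus the doubly-counted overlap 48.71 mm² gives 279.73 mm² — area = 279.73 mm². At z = 15.04: the cylinder does not reach this height (z outside [0, 6]); the cube at (-2, -2) is present — its section is the full 5×26.5 rectangle (area 132.50 mm²); Taking the union: only the 5×26.5 cube at (-2, -2) is present, so the union is just that shape — area = 132.50 mm². Checking containment: the cross-section at z = 15.04 is a subset of the cross-section at z = 2.56.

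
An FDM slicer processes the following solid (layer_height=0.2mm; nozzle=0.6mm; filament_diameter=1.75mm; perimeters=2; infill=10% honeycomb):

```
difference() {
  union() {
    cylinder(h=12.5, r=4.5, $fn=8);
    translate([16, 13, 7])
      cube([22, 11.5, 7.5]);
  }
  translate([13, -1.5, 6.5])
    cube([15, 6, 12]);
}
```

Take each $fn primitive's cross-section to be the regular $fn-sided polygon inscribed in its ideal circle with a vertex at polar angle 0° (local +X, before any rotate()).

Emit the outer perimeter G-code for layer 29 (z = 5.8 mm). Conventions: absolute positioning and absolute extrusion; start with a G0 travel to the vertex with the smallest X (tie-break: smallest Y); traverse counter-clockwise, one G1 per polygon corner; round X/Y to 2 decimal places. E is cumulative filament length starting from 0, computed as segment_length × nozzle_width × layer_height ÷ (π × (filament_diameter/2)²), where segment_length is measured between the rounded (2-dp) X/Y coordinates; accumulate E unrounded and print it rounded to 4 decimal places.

G0 X-4.50 Y0.00 Z5.80
G1 X-3.18 Y-3.18 E0.1718
G1 X0.00 Y-4.50 E0.3436
G1 X3.18 Y-3.18 E0.5153
G1 X4.50 Y0.00 E0.6871
G1 X3.18 Y3.18 E0.8589
G1 X0.00 Y4.50 E1.0307
G1 X-3.18 Y3.18 E1.2024
G1 X-4.50 Y0.00 E1.3742

At z = 5.8 mm: the r=4.5 cylinder gives a regular 8-gon of circumradius 4.5 (constant along its height); the cube at (16, 13) does not reach this height (z outside [7, 14.5]); Combining (union): only the r=4.5 cylinder is present, so the union is just that shape — 1 connected region; the cube at (13, -1.5) is not intersected at this z (z outside [6.5, 18.5]); Subtracting the remaining from the first: none of the subtracted shapes is present at this height, so that combined region is unchanged — 1 connected region. The outline is a single polygon with 8 vertices. Extrusion per mm of travel: 0.6 × 0.2 / (π × 0.875²) = 0.049890. Accumulating E over each segment gives final E = 1.3742.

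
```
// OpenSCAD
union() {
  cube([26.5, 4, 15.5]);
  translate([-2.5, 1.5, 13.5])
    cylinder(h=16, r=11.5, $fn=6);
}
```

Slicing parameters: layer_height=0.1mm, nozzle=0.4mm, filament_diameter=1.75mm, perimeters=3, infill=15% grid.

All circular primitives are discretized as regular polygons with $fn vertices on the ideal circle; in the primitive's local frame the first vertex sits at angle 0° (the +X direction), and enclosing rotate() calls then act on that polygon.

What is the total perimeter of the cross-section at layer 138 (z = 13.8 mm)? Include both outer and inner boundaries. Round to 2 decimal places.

At z = 13.8 mm: the cube (footprint 26.5×4) is included at this height (perimeter 61.00 mm); the r=11.5 cylinder at (-2.5, 1.5) contributes a regular 6-gon of circumradius 11.5 (perimeter = 2·6·11.500·sin(180°/6) = 69.00 mm); Taking the union: the regions partially overlap (shared area 33.55 mm²), so the edge portions inside another operand are dropped and the merged outline is re-measured after clipping — boundary = 105.69 mm. Overall, the cross-section is a single solid region. Total boundary length (outer) = 105.69 mm.

105.69 mm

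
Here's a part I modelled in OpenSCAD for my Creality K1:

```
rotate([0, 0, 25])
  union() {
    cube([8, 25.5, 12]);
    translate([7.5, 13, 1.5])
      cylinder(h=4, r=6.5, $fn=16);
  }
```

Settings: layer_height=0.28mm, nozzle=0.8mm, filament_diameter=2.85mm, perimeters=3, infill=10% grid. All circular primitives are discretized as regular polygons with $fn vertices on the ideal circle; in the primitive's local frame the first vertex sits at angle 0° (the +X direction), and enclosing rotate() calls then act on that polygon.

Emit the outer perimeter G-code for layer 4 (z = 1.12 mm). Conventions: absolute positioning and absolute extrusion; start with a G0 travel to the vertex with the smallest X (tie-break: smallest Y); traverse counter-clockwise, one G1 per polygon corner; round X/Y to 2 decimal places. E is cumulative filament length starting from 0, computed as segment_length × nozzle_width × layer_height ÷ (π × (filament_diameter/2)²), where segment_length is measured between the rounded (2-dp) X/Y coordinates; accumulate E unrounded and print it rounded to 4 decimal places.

At z = 1.12 mm: the cube is present — its section is the full 8×25.5 rectangle; the cylinder at (7.5, 13) is not intersected at this z (z outside [1.5, 5.5]); Merging all regions: only the 8×25.5 cube is present, so the union is just that shape — 1 connected region; (rotated 25° about Z; rotation is an isometry so areas/perimeters/island counts are preserved). The outline is a single polygon with 4 vertices. Extrusion per mm of travel: 0.8 × 0.28 / (π × 1.425²) = 0.035113. Accumulating E over each segment gives final E = 2.3526.

G0 X-10.78 Y23.11 Z1.12
G1 X0.00 Y0.00 E0.8954
G1 X7.25 Y3.38 E1.1763
G1 X-3.53 Y26.49 E2.0717
G1 X-10.78 Y23.11 E2.3526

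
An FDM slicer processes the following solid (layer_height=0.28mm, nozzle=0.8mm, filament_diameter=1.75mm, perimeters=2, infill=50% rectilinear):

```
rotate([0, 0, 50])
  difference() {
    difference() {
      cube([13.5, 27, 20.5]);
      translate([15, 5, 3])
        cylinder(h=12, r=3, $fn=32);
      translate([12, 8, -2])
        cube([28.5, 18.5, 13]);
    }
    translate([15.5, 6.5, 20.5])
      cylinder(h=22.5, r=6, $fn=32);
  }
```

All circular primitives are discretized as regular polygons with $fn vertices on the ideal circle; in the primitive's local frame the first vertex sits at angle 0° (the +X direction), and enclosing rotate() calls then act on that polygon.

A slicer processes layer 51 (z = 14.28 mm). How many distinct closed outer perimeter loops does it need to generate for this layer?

1

At z = 14.28 mm: the 13.5×27 cube contributes its full rectangle; the r=3 cylinder at (15, 5) contributes a regular 32-gon of circumradius 3; the cube at (12, 8) is not intersected at this z (z outside [-2, 11]); Taking the first minus the rest: starting from the 13.5×27 cube, the r=3 cylinder at (15, 5) partially overlaps it — only the 5.47 mm² overlap (of its 28.09 mm²) is removed, clipping the outline — 1 connected region; the cylinder at (15.5, 6.5) does not reach this height (z outside [20.5, 43]); After the difference (first − rest): none of the subtracted shapes is present at this height, so the result so far is unchanged — 1 connected region; (whole slice rotated 50° about Z — lengths, areas and connectivity unchanged). The result has 1 disconnected region.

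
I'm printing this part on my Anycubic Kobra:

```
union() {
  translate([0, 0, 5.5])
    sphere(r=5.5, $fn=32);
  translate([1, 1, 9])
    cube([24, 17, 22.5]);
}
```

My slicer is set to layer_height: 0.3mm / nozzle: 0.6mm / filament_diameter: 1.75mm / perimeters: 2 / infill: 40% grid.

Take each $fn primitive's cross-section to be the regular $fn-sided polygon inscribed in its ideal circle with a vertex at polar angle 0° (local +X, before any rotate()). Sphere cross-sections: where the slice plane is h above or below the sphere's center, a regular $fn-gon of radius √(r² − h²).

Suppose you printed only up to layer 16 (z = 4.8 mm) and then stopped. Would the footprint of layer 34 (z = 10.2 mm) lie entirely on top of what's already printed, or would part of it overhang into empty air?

part overhangs

Compare the two slices. At z = 4.8: the r=5.5 sphere slices to a regular 32-gon of circumradius 5.455 (√(r²−h²) with h=0.7 from center) (area = (32/2)·5.455²·sin(360°/32) = 92.89 mm²); the cube at (1, 1) does not reach this height (z outside [9, 31.5]); Merging all regions: only the r=5.5 sphere is present, so the union is just that shape — area = 92.89 mm². At z = 10.2: the sphere: section is a regular 32-gon, circumradius = √(r²−h²) = √(5.5²−4.7²) = 2.857 (area = (32/2)·2.857²·sin(360°/32) = 25.47 mm²); the 24×17 cube at (1, 1) contributes its full rectangle (area 408.00 mm²); Combining (union): the regions partially overlap — summed areas 433.47 mm² minus the doubly-counted overlap 1.79 mm² gives 431.68 mm² — area = 431.68 mm². Checking containment: at z = 10.2 the cross-section extends beyond the z = 4.8 cross-section by about 394.59 mm².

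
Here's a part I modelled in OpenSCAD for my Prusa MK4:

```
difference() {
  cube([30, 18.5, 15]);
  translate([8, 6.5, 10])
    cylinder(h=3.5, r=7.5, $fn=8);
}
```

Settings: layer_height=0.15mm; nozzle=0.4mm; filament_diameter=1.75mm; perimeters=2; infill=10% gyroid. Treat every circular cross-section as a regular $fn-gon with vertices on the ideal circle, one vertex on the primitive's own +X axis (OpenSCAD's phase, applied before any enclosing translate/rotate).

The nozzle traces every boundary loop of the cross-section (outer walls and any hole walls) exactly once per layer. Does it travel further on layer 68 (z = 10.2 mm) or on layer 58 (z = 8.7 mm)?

Layer 68 (z = 10.2): the cube (footprint 30×18.5) is included at this height (perimeter 97.00 mm); the cylinder at (8, 6.5): section is a regular 8-gon, circumradius r=7.5 (perimeter = 2·8·7.500·sin(180°/8) = 45.92 mm); After the difference (first − rest): starting from the 30×18.5 cube, the r=7.5 cylinder at (8, 6.5) partially overlaps it — only the 156.68 mm² overlap (of its 159.10 mm²) is removed, clipping the outline — boundary = 132.87 mm. So its perimeter = 132.87 mm. Layer 58 (z = 8.7): the cube (footprint 30×18.5) is included at this height (perimeter 97.00 mm); the cylinder at (8, 6.5) is absent (z outside [10, 13.5]); Subtracting the remaining from the first: none of the subtracted shapes is present at this height, so the 30×18.5 cube is unchanged — boundary = 97.00 mm. So its perimeter = 97.00 mm. Layer 68 is larger (132.87 vs 97.00 mm).

layer 68 (z = 10.2 mm)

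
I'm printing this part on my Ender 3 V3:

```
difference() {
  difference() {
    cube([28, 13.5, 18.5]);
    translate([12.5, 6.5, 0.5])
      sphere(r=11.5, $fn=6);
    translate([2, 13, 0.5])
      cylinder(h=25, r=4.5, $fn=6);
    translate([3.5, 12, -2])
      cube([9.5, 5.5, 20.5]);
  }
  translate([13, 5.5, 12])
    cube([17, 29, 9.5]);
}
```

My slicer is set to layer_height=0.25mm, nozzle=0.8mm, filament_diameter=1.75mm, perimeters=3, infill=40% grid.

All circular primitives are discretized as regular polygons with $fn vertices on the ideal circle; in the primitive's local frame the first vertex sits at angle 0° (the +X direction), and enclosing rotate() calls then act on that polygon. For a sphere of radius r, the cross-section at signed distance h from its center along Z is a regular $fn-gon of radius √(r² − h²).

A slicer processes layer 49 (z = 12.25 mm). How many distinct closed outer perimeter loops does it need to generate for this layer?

1

At z = 12.25 mm: the cube is present — its section is the full 28×13.5 rectangle; the sphere at (12.5, 6.5) is absent (|z−center|=11.750 > r=11.5); the r=4.5 cylinder at (2, 13) gives a regular 6-gon of circumradius 4.5 (constant along its height); the cube at (3.5, 12) (footprint 9.5×5.5) is included at this height; After the difference (first − rest): starting from the 28×13.5 cube, the r=4.5 cylinder at (2, 13) partially overlaps it — only the 24.12 mm² overlap (of its 52.61 mm²) is removed, clipping the outline; the 9.5×5.5 cube at (3.5, 12) partially overlaps it — only the 10.11 mm² overlap (of its 52.25 mm²) is removed, clipping the outline — 1 connected region; the cube at (13, 5.5) is present — its section is the full 17×29 rectangle; After the difference (first − rest): starting from the result so far, the 17×29 cube at (13, 5.5) partially overlaps it — only the 120.00 mm² overlap (of its 493.00 mm²) is removed, clipping the outline — 1 connected region. The result has 1 disconnected region.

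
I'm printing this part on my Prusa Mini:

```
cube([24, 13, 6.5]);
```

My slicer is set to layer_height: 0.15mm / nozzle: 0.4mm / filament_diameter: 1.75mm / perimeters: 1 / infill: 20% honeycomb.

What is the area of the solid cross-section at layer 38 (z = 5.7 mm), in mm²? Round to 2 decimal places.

312.00 mm²

At z = 5.7 mm: the 24×13 cube contributes its full rectangle (area 312.00 mm²). Overall, the cross-section is a single solid region. Net area = 312.00 mm².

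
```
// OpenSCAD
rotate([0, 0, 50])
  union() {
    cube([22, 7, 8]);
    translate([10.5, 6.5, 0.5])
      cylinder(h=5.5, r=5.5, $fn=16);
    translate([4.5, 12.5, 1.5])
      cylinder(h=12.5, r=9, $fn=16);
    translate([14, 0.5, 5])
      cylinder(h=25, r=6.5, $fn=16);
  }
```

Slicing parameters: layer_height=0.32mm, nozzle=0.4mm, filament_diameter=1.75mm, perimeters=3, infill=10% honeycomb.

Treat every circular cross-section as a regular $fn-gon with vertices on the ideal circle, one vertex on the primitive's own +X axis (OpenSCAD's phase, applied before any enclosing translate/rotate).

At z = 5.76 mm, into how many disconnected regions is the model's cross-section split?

1

At z = 5.76 mm: the cube is present — its section is the full 22×7 rectangle; the r=5.5 cylinder at (10.5, 6.5) contributes a regular 16-gon of circumradius 5.5; the r=9 cylinder at (4.5, 12.5) gives a regular 16-gon of circumradius 9 (constant along its height); the cylinder at (14, 0.5): section is a regular 16-gon, circumradius r=6.5; Combining (union): the regions partially overlap (shared area 183.39 mm²), so overlapping operands fuse into one piece — 1 connected region; (rotated 50° about Z; rotation is an isometry so areas/perimeters/island counts are preserved). The result has 1 disconnected region.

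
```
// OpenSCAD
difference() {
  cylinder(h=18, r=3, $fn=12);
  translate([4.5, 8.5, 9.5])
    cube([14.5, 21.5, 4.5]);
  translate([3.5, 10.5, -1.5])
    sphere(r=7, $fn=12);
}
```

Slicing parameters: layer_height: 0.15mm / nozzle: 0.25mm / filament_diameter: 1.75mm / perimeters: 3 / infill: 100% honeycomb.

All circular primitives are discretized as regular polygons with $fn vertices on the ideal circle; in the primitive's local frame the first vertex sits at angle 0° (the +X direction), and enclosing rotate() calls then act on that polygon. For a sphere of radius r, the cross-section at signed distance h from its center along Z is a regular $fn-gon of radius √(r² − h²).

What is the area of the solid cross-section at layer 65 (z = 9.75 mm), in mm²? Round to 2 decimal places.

At z = 9.75 mm: the r=3 cylinder contributes a regular 12-gon of circumradius 3 (area = (12/2)·3.000²·sin(360°/12) = 27.00 mm²); the cube at (4.5, 8.5) is present — its section is the full 14.5×21.5 rectangle (area 311.75 mm²); the sphere at (3.5, 10.5) does not reach this height (|z−center|=11.250 > r=7); After the difference (first − rest): starting from the r=3 cylinder (27.00 mm²), the 14.5×21.5 cube at (4.5, 8.5) misses the remaining region (no effect) — area = 27.00 mm². Overall, the cross-section is a single solid region. Net area = 27.00 mm².

27.00 mm²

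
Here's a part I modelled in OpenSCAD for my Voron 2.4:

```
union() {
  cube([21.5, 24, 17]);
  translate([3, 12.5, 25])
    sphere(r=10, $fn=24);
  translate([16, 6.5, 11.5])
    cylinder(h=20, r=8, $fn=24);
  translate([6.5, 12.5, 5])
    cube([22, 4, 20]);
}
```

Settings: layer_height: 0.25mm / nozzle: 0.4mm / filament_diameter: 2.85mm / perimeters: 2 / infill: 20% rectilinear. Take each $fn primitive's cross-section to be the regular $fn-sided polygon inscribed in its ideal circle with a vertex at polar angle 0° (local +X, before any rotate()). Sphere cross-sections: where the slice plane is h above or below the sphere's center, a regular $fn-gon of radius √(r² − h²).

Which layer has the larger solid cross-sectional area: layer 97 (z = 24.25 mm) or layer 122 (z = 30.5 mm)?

layer 97 (z = 24.25 mm)

Layer 97 (z = 24.25): the cube does not reach this height (z outside [0, 17]); the sphere at (3, 12.5): section is a regular 24-gon, circumradius = √(r²−h²) = √(10²−0.75²) = 9.972 (area = (24/2)·9.972²·sin(360°/24) = 308.84 mm²); the cylinder at (16, 6.5): section is a regular 24-gon, circumradius r=8 (area = (24/2)·8.000²·sin(360°/24) = 198.77 mm²); the 22×4 cube at (6.5, 12.5) contributes its full rectangle (area 88.00 mm²); Combining (union): the regions partially overlap — summed areas 595.61 mm² minus the doubly-counted overlap 62.62 mm² gives 532.99 mm² — area = 532.99 mm². So its area = 532.99 mm². Layer 122 (z = 30.5): the cube is not intersected at this z (z outside [0, 17]); the r=10 sphere at (3, 12.5) slices to a regular 24-gon of circumradius 8.352 (√(r²−h²) with h=5.5 from center) (area = (24/2)·8.352²·sin(360°/24) = 216.63 mm²); the r=8 cylinder at (16, 6.5) contributes a regular 24-gon of circumradius 8 (area = (24/2)·8.000²·sin(360°/24) = 198.77 mm²); the cube at (6.5, 12.5) is absent (z outside [5, 25]); Combining (union): the regions partially overlap — summed areas 415.40 mm² minus the doubly-counted overlap 10.10 mm² gives 405.30 mm² — area = 405.30 mm². So its area = 405.30 mm². Layer 97 is larger (532.99 vs 405.30 mm²).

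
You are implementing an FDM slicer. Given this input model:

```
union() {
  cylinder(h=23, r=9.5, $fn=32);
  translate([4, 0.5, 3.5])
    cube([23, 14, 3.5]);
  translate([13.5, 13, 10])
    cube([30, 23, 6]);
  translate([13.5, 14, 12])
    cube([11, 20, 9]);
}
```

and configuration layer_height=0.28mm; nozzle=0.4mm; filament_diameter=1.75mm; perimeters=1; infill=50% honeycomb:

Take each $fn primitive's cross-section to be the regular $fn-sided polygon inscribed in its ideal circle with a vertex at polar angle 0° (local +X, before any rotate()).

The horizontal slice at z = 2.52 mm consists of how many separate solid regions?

At z = 2.52 mm: the cylinder: section is a regular 32-gon, circumradius r=9.5; the cube at (4, 0.5) is not intersected at this z (z outside [3.5, 7]); the cube at (13.5, 13) does not reach this height (z outside [10, 16]); the cube at (13.5, 14) is absent (z outside [12, 21]); Taking the union: only the r=9.5 cylinder is present, so the union is just that shape — 1 connected region. The result has 1 disconnected region.

1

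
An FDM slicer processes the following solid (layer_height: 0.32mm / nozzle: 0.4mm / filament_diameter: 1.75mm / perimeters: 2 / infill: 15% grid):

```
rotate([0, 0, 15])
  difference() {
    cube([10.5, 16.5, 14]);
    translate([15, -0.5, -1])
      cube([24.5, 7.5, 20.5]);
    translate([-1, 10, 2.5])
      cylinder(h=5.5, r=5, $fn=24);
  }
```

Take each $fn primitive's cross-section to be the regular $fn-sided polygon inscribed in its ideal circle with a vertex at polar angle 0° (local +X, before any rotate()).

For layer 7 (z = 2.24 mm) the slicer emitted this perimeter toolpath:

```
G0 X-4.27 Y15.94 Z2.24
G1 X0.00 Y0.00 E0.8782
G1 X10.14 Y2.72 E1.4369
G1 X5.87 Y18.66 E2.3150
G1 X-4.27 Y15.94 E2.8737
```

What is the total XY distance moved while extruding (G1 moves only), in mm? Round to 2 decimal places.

54.00 mm

Sum the Euclidean lengths of each G1 segment: total = 54.00 mm.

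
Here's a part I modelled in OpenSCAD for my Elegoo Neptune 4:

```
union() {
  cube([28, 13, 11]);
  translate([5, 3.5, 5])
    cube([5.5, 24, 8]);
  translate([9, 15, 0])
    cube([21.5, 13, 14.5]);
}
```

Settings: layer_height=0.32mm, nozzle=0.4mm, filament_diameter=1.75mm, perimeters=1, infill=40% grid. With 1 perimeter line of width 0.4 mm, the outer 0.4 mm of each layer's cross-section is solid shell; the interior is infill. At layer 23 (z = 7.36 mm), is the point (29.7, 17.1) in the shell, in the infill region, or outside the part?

infill

At z = 7.36 mm: the cube (footprint 28×13) is included at this height; the 5.5×24 cube at (5, 3.5) contributes its full rectangle; the cube at (9, 15) (footprint 21.5×13) is included at this height; Combining (union): the regions partially overlap (shared area 71.00 mm²), so overlapping operands fuse into one piece — 1 connected region. Overall, the cross-section is a single solid region. The nearest boundary edge runs (30.50, 28.00)→(30.50, 15.00); distance from the point to it = 0.80 mm. The point is inside the cross-section and 0.80 mm from the nearest boundary — more than the 0.4 mm shell width (1 × 0.4), so it's in the infill interior.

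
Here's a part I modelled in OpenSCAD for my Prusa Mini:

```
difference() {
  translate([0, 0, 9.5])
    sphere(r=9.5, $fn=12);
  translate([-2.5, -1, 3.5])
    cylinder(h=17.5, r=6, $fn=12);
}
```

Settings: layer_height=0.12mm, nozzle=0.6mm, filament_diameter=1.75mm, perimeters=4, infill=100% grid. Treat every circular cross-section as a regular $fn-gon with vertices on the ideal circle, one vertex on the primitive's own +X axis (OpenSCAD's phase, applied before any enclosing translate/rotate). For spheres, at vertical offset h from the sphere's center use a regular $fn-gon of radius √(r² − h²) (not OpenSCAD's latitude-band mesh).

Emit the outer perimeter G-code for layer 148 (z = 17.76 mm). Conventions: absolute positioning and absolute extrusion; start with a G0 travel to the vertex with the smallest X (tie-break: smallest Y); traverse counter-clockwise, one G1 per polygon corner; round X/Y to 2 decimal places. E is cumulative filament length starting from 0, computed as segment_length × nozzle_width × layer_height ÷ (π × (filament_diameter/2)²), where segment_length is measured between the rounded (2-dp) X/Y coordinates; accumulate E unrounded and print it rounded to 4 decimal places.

G0 X-0.68 Y4.51 Z17.76
G1 X0.50 Y4.20 E0.0365
G1 X2.70 Y2.00 E0.1297
G1 X3.50 Y-1.00 E0.2226
G1 X2.80 Y-3.61 E0.3035
G1 X4.06 Y-2.35 E0.3568
G1 X4.69 Y0.00 E0.4297
G1 X4.06 Y2.35 E0.5025
G1 X2.35 Y4.06 E0.5749
G1 X0.00 Y4.69 E0.6477
G1 X-0.68 Y4.51 E0.6688

At z = 17.76 mm: the r=9.5 sphere slices to a regular 12-gon of circumradius 4.693 (√(r²−h²) with h=8.26 from center); the r=6 cylinder at (-2.5, -1) contributes a regular 12-gon of circumradius 6; After the difference (first − rest): starting from the r=9.5 sphere, the r=6 cylinder at (-2.5, -1) partially overlaps it — only the 55.88 mm² overlap (of its 108.00 mm²) is removed, clipping the outline — 1 connected region. The outline is a single polygon with 10 vertices. Extrusion per mm of travel: 0.6 × 0.12 / (π × 0.875²) = 0.029934. Accumulating E over each segment gives final E = 0.6688.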